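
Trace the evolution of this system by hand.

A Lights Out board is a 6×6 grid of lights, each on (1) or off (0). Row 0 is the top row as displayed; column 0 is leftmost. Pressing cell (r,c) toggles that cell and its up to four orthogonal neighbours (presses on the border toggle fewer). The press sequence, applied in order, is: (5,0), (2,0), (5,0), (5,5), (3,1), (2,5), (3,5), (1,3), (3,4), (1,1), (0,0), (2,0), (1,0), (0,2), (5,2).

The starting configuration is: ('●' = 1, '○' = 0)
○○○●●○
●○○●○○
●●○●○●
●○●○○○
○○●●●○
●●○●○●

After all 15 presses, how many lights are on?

17

0) ○○○●●○
●○○●○○
●●○●○●
●○●○○○
○○●●●○
●●○●○●
1) ○○○●●○
●○○●○○
●●○●○●
●○●○○○
●○●●●○
○○○●○●
2) ○○○●●○
○○○●○○
○○○●○●
○○●○○○
●○●●●○
○○○●○●
3) ○○○●●○
○○○●○○
○○○●○●
○○●○○○
○○●●●○
●●○●○●
4) ○○○●●○
○○○●○○
○○○●○●
○○●○○○
○○●●●●
●●○●●○
5) ○○○●●○
○○○●○○
○●○●○●
●●○○○○
○●●●●●
●●○●●○
6) ○○○●●○
○○○●○●
○●○●●○
●●○○○●
○●●●●●
●●○●●○
7) ○○○●●○
○○○●○●
○●○●●●
●●○○●○
○●●●●○
●●○●●○
8) ○○○○●○
○○●○●●
○●○○●●
●●○○●○
○●●●●○
●●○●●○
9) ○○○○●○
○○●○●●
○●○○○●
●●○●○●
○●●●○○
●●○●●○
10) ○●○○●○
●●○○●●
○○○○○●
●●○●○●
○●●●○○
●●○●●○
11) ●○○○●○
○●○○●●
○○○○○●
●●○●○●
○●●●○○
●●○●●○
12) ●○○○●○
●●○○●●
●●○○○●
○●○●○●
○●●●○○
●●○●●○
13) ○○○○●○
○○○○●●
○●○○○●
○●○●○●
○●●●○○
●●○●●○
14) ○●●●●○
○○●○●●
○●○○○●
○●○●○●
○●●●○○
●●○●●○
15) ○●●●●○
○○●○●●
○●○○○●
○●○●○●
○●○●○○
●○●○●○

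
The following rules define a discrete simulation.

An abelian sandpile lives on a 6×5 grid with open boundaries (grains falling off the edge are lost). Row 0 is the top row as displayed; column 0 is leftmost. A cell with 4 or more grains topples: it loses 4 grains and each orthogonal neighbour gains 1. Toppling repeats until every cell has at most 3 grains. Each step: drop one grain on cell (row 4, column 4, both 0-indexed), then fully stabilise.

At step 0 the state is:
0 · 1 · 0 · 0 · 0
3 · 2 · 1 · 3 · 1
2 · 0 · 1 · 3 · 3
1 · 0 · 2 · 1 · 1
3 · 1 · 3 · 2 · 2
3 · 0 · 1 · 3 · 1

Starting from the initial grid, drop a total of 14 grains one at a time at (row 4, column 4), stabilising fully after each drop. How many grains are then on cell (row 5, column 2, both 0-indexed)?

t=0: 0 · 1 · 0 · 0 · 0
3 · 2 · 1 · 3 · 1
2 · 0 · 1 · 3 · 3
1 · 0 · 2 · 1 · 1
3 · 1 · 3 · 2 · 2
3 · 0 · 1 · 3 · 1
t=1: 0 · 1 · 0 · 0 · 0
3 · 2 · 1 · 3 · 1
2 · 0 · 1 · 3 · 3
1 · 0 · 2 · 1 · 1
3 · 1 · 3 · 2 · 3
3 · 0 · 1 · 3 · 1
t=2: 0 · 1 · 0 · 0 · 0
3 · 2 · 1 · 3 · 1
2 · 0 · 1 · 3 · 3
1 · 0 · 2 · 1 · 2
3 · 1 · 3 · 3 · 0
3 · 0 · 1 · 3 · 2
t=3: 0 · 1 · 0 · 0 · 0
3 · 2 · 1 · 3 · 1
2 · 0 · 1 · 3 · 3
1 · 0 · 2 · 1 · 2
3 · 1 · 3 · 3 · 1
3 · 0 · 1 · 3 · 2
t=4: 0 · 1 · 0 · 0 · 0
3 · 2 · 1 · 3 · 1
2 · 0 · 1 · 3 · 3
1 · 0 · 2 · 1 · 2
3 · 1 · 3 · 3 · 2
3 · 0 · 1 · 3 · 2
t=5: 0 · 1 · 0 · 0 · 0
3 · 2 · 1 · 3 · 1
2 · 0 · 1 · 3 · 3
1 · 0 · 2 · 1 · 2
3 · 1 · 3 · 3 · 3
3 · 0 · 1 · 3 · 2
t=6: 0 · 1 · 0 · 0 · 0
3 · 2 · 1 · 3 · 1
2 · 0 · 1 · 3 · 3
1 · 0 · 3 · 2 · 3
3 · 2 · 0 · 2 · 2
3 · 0 · 3 · 1 · 0
t=7: 0 · 1 · 0 · 0 · 0
3 · 2 · 1 · 3 · 1
2 · 0 · 1 · 3 · 3
1 · 0 · 3 · 2 · 3
3 · 2 · 0 · 2 · 3
3 · 0 · 3 · 1 · 0
t=8: 0 · 1 · 0 · 1 · 0
3 · 2 · 2 · 0 · 3
2 · 0 · 3 · 2 · 1
1 · 1 · 0 · 2 · 2
3 · 2 · 2 · 0 · 2
3 · 0 · 3 · 2 · 1
t=9: 0 · 1 · 0 · 1 · 0
3 · 2 · 2 · 0 · 3
2 · 0 · 3 · 2 · 1
1 · 1 · 0 · 2 · 2
3 · 2 · 2 · 0 · 3
3 · 0 · 3 · 2 · 1
t=10: 0 · 1 · 0 · 1 · 0
3 · 2 · 2 · 0 · 3
2 · 0 · 3 · 2 · 1
1 · 1 · 0 · 2 · 3
3 · 2 · 2 · 1 · 0
3 · 0 · 3 · 2 · 2
t=11: 0 · 1 · 0 · 1 · 0
3 · 2 · 2 · 0 · 3
2 · 0 · 3 · 2 · 1
1 · 1 · 0 · 2 · 3
3 · 2 · 2 · 1 · 1
3 · 0 · 3 · 2 · 2
t=12: 0 · 1 · 0 · 1 · 0
3 · 2 · 2 · 0 · 3
2 · 0 · 3 · 2 · 1
1 · 1 · 0 · 2 · 3
3 · 2 · 2 · 1 · 2
3 · 0 · 3 · 2 · 2
t=13: 0 · 1 · 0 · 1 · 0
3 · 2 · 2 · 0 · 3
2 · 0 · 3 · 2 · 1
1 · 1 · 0 · 2 · 3
3 · 2 · 2 · 1 · 3
3 · 0 · 3 · 2 · 2
t=14: 0 · 1 · 0 · 1 · 0
3 · 2 · 2 · 0 · 3
2 · 0 · 3 · 2 · 2
1 · 1 · 0 · 3 · 0
3 · 2 · 2 · 2 · 1
3 · 0 · 3 · 2 · 3

3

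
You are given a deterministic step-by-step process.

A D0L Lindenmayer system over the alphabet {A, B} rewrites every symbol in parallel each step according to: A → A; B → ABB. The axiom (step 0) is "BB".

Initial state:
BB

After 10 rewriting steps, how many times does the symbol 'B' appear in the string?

2048

[0] BB
[1] ABBABB
[2] AABBABBAABBABB
[3] AAABBABBAABBABBAAABBABBAABBABB
[4] AAAABBABBAABBABBAAABBABBAABBABBAAAABBABBAABBABBAAABBABBAABBABB
[5] AAAAABBABBAABBABBAAABBABBAABBABBAAAABBABBAABBABBAAABBABBAA…BBABBAABBABBAAABBABBAABBABBAAAABBABBAABBABBAAABBABBAABBABB  (len 126)
[6] AAAAAABBABBAABBABBAAABBABBAABBABBAAAABBABBAABBABBAAABBABBA…BBABBAABBABBAAABBABBAABBABBAAAABBABBAABBABBAAABBABBAABBABB  (len 254)
[7] AAAAAAABBABBAABBABBAAABBABBAABBABBAAAABBABBAABBABBAAABBABB…BBABBAABBABBAAABBABBAABBABBAAAABBABBAABBABBAAABBABBAABBABB  (len 510)
[8] AAAAAAAABBABBAABBABBAAABBABBAABBABBAAAABBABBAABBABBAAABBAB…BBABBAABBABBAAABBABBAABBABBAAAABBABBAABBABBAAABBABBAABBABB  (len 1022)
[9] AAAAAAAAABBABBAABBABBAAABBABBAABBABBAAAABBABBAABBABBAAABBA…BBABBAABBABBAAABBABBAABBABBAAAABBABBAABBABBAAABBABBAABBABB  (len 2046)
[10] AAAAAAAAAABBABBAABBABBAAABBABBAABBABBAAAABBABBAABBABBAAABB…BBABBAABBABBAAABBABBAABBABBAAAABBABBAABBABBAAABBABBAABBABB  (len 4094)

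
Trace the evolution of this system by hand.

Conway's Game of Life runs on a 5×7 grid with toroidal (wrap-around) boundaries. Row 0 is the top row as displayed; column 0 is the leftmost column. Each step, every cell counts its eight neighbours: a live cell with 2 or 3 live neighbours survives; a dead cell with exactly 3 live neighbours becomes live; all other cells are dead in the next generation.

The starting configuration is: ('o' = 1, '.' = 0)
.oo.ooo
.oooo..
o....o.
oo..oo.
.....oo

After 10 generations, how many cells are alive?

[0] .oo.ooo
.oooo..
o....o.
oo..oo.
.....oo
[1] .o....o
.......
o....o.
oo..o..
..oo...
[2] ..o....
o.....o
oo....o
ooooo.o
..oo...
[3] .ooo...
......o
...o...
....ooo
o...o..
[4] oooo...
...o...
....o.o
...oooo
ooo.o.o
[5] ....o.o
oo.oo..
......o
.oo....
.......
[6] o..ooo.
o..oo.o
...o...
.......
.......
[7] o..o.o.
o.o...o
...oo..
.......
....o..
[8] oo.ooo.
ooo..oo
...o...
...oo..
....o..
[9] ...o...
.....o.
oo.o.oo
...oo..
..o....
[10] .......
o.o..o.
o.oo.oo
oo.oooo
..o.o..

16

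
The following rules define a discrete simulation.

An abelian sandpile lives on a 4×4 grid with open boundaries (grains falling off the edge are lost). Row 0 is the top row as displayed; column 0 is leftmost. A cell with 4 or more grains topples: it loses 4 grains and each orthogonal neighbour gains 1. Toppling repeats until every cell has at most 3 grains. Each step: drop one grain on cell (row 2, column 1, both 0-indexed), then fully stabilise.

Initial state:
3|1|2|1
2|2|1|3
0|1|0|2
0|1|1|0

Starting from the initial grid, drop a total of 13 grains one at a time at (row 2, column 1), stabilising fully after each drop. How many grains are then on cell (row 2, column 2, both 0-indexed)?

step 0: 3|1|2|1
2|2|1|3
0|1|0|2
0|1|1|0
step 1: 3|1|2|1
2|2|1|3
0|2|0|2
0|1|1|0
step 2: 3|1|2|1
2|2|1|3
0|3|0|2
0|1|1|0
step 3: 3|1|2|1
2|3|1|3
1|0|1|2
0|2|1|0
step 4: 3|1|2|1
2|3|1|3
1|1|1|2
0|2|1|0
step 5: 3|1|2|1
2|3|1|3
1|2|1|2
0|2|1|0
step 6: 3|1|2|1
2|3|1|3
1|3|1|2
0|2|1|0
step 7: 3|2|2|1
3|0|2|3
2|1|2|2
0|3|1|0
step 8: 3|2|2|1
3|0|2|3
2|2|2|2
0|3|1|0
step 9: 3|2|2|1
3|0|2|3
2|3|2|2
0|3|1|0
step 10: 3|2|2|1
3|1|2|3
3|1|3|2
1|0|2|0
step 11: 3|2|2|1
3|1|2|3
3|2|3|2
1|0|2|0
step 12: 3|2|2|1
3|1|2|3
3|3|3|2
1|0|2|0
step 13: 0|3|2|1
1|3|3|3
1|2|0|3
2|1|3|0

0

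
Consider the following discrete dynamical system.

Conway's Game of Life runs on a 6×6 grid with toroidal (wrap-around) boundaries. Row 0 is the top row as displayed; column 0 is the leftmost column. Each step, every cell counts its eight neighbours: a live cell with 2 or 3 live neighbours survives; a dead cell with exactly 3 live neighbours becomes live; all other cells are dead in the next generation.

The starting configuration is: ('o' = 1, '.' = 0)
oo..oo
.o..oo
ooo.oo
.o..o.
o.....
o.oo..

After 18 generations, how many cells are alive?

step 0: oo..oo
.o..oo
ooo.oo
.o..o.
o.....
o.oo..
step 1: ......
......
..o...
..ooo.
o.oo.o
..ooo.
step 2: ...o..
......
..o...
....oo
.....o
.oo.oo
step 3: ..ooo.
......
......
....oo
...o..
o.oooo
step 4: .oo...
...o..
......
....o.
o.o...
.o...o
step 5: ooo...
..o...
......
......
oo...o
......
step 6: .oo...
..o...
......
o.....
o.....
..o..o
step 7: .ooo..
.oo...
......
......
oo...o
o.o...
step 8: o..o..
.o.o..
......
o.....
oo...o
...o.o
step 9: o..o..
..o...
......
oo...o
.o..oo
.oo..o
step 10: o..o..
......
oo....
.o..oo
....o.
.ooo.o
step 11: oo.oo.
oo....
oo...o
.o..oo
.o....
oooo.o
step 12: ...oo.
....o.
..o.o.
.oo.oo
...o..
...o.o
step 13: ...o.o
....oo
.oo.o.
.oo.oo
o..o.o
..oo..
step 14: ..oo.o
o.o..o
.oo...
......
o....o
o.oo.o
step 15: ......
o...oo
ooo...
oo....
oo..oo
..oo..
step 16: ...ooo
o....o
..o...
......
...ooo
oooooo
step 17: ......
o..o.o
......
...oo.
.o....
.o....
step 18: o.....
......
...o.o
......
..o...
......

4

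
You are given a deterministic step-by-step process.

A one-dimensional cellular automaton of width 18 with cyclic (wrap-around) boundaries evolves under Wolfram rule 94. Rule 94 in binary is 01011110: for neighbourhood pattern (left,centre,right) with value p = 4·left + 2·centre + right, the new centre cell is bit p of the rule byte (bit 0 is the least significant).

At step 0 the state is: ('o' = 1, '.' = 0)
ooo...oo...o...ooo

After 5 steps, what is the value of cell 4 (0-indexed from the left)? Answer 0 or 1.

[0] ooo...oo...o...ooo
[1] ..oo.oooo.ooo.oo..
[2] .ooo.o..o.o.o.ooo.
[3] oo.o.oooo.o.o.o.oo
[4] .o.o.o..o.o.o.o.o.
[5] oo.o.oooo.o.o.o.oo

0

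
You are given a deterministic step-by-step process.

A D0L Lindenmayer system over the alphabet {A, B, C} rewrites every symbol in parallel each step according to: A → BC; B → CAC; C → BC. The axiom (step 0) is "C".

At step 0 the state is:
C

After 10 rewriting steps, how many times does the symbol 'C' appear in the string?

2175

k=0  C
k=1  BC
k=2  CACBC
k=3  BCBCBCCACBC
k=4  CACBCCACBCCACBCBCBCBCCACBC
k=5  BCBCBCCACBCBCBCBCCACBCBCBCBCCACBCCACBCCACBCCACBCBCBCBCCACBC
k=6  CACBCCACBCCACBCBCBCBCCACBCCACBCCACBCCACBCBCBCBCCACBCCACBCC…CBCBCCACBCBCBCBCCACBCBCBCBCCACBCCACBCCACBCCACBCBCBCBCCACBC  (len 137)
k=7  BCBCBCCACBCBCBCBCCACBCBCBCBCCACBCCACBCCACBCCACBCBCBCBCCACB…CBCBCCACBCBCBCBCCACBCBCBCBCCACBCCACBCCACBCCACBCBCBCBCCACBC  (len 314)
k=8  CACBCCACBCCACBCBCBCBCCACBCCACBCCACBCCACBCBCBCBCCACBCCACBCC…CBCBCCACBCBCBCBCCACBCBCBCBCCACBCCACBCCACBCCACBCBCBCBCCACBC  (len 725)
k=9  BCBCBCCACBCBCBCBCCACBCBCBCBCCACBCCACBCCACBCCACBCBCBCBCCACB…CBCBCCACBCBCBCBCCACBCBCBCBCCACBCCACBCCACBCCACBCBCBCBCCACBC  (len 1667)
k=10  CACBCCACBCCACBCBCBCBCCACBCCACBCCACBCCACBCBCBCBCCACBCCACBCC…CBCBCCACBCBCBCBCCACBCBCBCBCCACBCCACBCCACBCCACBCBCBCBCCACBC  (len 3842)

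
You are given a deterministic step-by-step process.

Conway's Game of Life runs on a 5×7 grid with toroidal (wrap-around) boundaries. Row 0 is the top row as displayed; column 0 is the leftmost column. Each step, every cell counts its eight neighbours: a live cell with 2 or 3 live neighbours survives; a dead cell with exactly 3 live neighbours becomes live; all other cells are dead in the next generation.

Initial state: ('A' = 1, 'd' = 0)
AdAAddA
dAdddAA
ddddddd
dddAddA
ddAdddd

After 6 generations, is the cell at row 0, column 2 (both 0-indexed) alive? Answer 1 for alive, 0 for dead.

[0] AdAAddA
dAdddAA
ddddddd
dddAddA
ddAdddd
[1] AdAAdAA
dAAddAA
AddddAA
ddddddd
AAAdddA
[2] dddAAdd
ddAAddd
AAdddAd
dddddAd
ddAAdAd
[3] ddddddd
dAAAddd
dAAdAdA
dAAddAd
ddAAdAd
[4] dAddAdd
AAdAddd
ddddAAd
AddddAA
dAAAAdd
[5] ddddAdd
AAAAdAd
dAddAAd
AAAdddA
dAAAAdA
[6] ddddddA
AAAAdAA
ddddAAd
ddddddA
ddddAdA

0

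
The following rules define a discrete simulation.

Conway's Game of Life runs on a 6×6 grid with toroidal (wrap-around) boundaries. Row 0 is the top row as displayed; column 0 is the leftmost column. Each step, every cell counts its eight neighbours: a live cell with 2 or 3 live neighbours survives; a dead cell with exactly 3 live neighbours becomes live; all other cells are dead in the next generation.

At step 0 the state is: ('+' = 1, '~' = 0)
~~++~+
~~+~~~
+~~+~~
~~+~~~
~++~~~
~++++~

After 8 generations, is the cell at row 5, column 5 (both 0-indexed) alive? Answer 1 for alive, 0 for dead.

1

gen 0: ~~++~+
~~+~~~
+~~+~~
~~+~~~
~++~~~
~++++~
gen 1: ~~~~~~
~++~+~
~+++~~
~~++~~
~~~~~~
+~~~+~
gen 2: ~+~+~+
~+~~~~
~~~~+~
~+~+~~
~~~+~~
~~~~~~
gen 3: +~+~~~
+~+~+~
~~+~~~
~~+++~
~~+~~~
~~+~+~
gen 4: ~~+~~~
~~+~~+
~~+~++
~++~~~
~++~+~
~~+~~~
gen 5: ~+++~~
~++~++
+~+~++
+~~~++
~~~~~~
~~+~~~
gen 6: +~~~+~
~~~~~~
~~+~~~
++~++~
~~~~~+
~+++~~
gen 7: ~+++~~
~~~~~~
~+++~~
++++++
~~~~~+
++++++
gen 8: ~~~~~+
~~~~~~
~~~~~+
~~~~~+
~~~~~~
~~~~~+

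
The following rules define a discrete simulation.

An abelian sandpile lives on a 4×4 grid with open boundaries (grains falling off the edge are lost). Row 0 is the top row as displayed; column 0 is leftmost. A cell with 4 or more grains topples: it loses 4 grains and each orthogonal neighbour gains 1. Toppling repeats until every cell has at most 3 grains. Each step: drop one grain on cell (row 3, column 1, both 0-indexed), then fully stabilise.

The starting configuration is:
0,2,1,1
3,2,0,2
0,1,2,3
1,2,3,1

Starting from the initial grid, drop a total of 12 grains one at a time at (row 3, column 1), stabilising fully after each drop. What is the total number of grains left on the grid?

25

[0] 0,2,1,1
3,2,0,2
0,1,2,3
1,2,3,1
[1] 0,2,1,1
3,2,0,2
0,1,2,3
1,3,3,1
[2] 0,2,1,1
3,2,0,2
0,2,3,3
2,1,0,2
[3] 0,2,1,1
3,2,0,2
0,2,3,3
2,2,0,2
[4] 0,2,1,1
3,2,0,2
0,2,3,3
2,3,0,2
[5] 0,2,1,1
3,2,0,2
0,3,3,3
3,0,1,2
[6] 0,2,1,1
3,2,0,2
0,3,3,3
3,1,1,2
[7] 0,2,1,1
3,2,0,2
0,3,3,3
3,2,1,2
[8] 0,2,1,1
3,2,0,2
0,3,3,3
3,3,1,2
[9] 0,2,1,1
3,3,1,3
2,1,1,0
0,2,3,3
[10] 0,2,1,1
3,3,1,3
2,1,1,0
0,3,3,3
[11] 0,2,1,1
3,3,1,3
2,2,2,1
1,1,1,0
[12] 0,2,1,1
3,3,1,3
2,2,2,1
1,2,1,0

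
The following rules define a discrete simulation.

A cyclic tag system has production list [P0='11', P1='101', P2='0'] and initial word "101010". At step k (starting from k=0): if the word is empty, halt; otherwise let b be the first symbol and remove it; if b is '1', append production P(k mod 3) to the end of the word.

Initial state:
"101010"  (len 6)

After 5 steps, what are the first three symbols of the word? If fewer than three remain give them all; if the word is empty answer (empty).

011

k=0  "101010"  (len 6)
k=1  "0101011"  (len 7)
k=2  "101011"  (len 6)
k=3  "010110"  (len 6)
k=4  "10110"  (len 5)
k=5  "0110101"  (len 7)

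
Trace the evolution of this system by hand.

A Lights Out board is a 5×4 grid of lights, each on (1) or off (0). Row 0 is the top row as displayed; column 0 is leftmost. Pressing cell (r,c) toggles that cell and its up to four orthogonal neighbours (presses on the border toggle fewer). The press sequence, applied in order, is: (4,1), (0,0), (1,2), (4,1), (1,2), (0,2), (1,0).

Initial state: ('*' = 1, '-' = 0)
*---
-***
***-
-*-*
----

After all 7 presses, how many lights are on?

8

[0] *---
-***
***-
-*-*
----
[1] *---
-***
***-
---*
***-
[2] -*--
****
***-
---*
***-
[3] -**-
*---
**--
---*
***-
[4] -**-
*---
**--
-*-*
----
[5] -*--
****
***-
-*-*
----
[6] --**
**-*
***-
-*-*
----
[7] *-**
---*
-**-
-*-*
----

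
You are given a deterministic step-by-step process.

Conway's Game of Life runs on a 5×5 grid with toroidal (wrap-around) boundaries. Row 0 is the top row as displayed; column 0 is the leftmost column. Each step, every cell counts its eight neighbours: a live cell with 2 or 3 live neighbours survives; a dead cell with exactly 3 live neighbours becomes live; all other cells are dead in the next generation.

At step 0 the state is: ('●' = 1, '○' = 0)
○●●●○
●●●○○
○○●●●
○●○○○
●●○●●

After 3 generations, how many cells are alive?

step 0: ○●●●○
●●●○○
○○●●●
○●○○○
●●○●●
step 1: ○○○○○
●○○○○
○○○●●
○●○○○
○○○●●
step 2: ○○○○●
○○○○●
●○○○●
●○●○○
○○○○○
step 3: ○○○○○
○○○●●
●●○●●
●●○○●
○○○○○

9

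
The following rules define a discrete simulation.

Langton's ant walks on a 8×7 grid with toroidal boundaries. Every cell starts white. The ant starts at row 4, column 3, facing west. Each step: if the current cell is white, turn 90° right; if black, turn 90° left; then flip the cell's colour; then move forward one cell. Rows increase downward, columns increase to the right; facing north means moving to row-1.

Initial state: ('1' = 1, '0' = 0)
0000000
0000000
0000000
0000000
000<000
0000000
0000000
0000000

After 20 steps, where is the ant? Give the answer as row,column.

6,5

step 0: 0000000
0000000
0000000
0000000
000<000
0000000
0000000
0000000
step 1: 0000000
0000000
0000000
000^000
0001000
0000000
0000000
0000000
step 2: 0000000
0000000
0000000
0001>00
0001000
0000000
0000000
0000000
step 3: 0000000
0000000
0000000
0001100
0001v00
0000000
0000000
0000000
step 4: 0000000
0000000
0000000
0001100
000<100
0000000
0000000
0000000
step 5: 0000000
0000000
0000000
0001100
0000100
000v000
0000000
0000000
step 6: 0000000
0000000
0000000
0001100
0000100
00<1000
0000000
0000000
step 7: 0000000
0000000
0000000
0001100
00^0100
0011000
0000000
0000000
step 8: 0000000
0000000
0000000
0001100
001>100
0011000
0000000
0000000
step 9: 0000000
0000000
0000000
0001100
0011100
001v000
0000000
0000000
step 10: 0000000
0000000
0000000
0001100
0011100
0010>00
0000000
0000000
step 11: 0000000
0000000
0000000
0001100
0011100
0010100
0000v00
0000000
step 12: 0000000
0000000
0000000
0001100
0011100
0010100
000<100
0000000
step 13: 0000000
0000000
0000000
0001100
0011100
001^100
0001100
0000000
step 14: 0000000
0000000
0000000
0001100
0011100
0011>00
0001100
0000000
step 15: 0000000
0000000
0000000
0001100
0011^00
0011000
0001100
0000000
step 16: 0000000
0000000
0000000
0001100
001<000
0011000
0001100
0000000
step 17: 0000000
0000000
0000000
0001100
0010000
001v000
0001100
0000000
step 18: 0000000
0000000
0000000
0001100
0010000
0010>00
0001100
0000000
step 19: 0000000
0000000
0000000
0001100
0010000
0010100
0001v00
0000000
step 20: 0000000
0000000
0000000
0001100
0010000
0010100
00010>0
0000000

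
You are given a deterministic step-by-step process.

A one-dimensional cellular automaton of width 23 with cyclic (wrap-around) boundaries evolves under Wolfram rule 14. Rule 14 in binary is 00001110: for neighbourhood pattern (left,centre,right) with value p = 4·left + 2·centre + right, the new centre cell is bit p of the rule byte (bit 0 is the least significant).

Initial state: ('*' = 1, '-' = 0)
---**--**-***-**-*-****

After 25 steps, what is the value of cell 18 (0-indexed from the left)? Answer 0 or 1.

1

0) ---**--**-***-**-*-****
1) --**--**--*---*--*-*---
2) -**--**--**--**-**-*---
3) **--**--**--**--*--*---
4) *--**--**--**--**-**--*
5) --**--**--**--**--*--**
6) -**--**--**--**--**-**-
7) **--**--**--**--**--*--
8) *--**--**--**--**--**-*
9) --**--**--**--**--**--*
10) -**--**--**--**--**--**
11) -*--**--**--**--**--**-
12) **-**--**--**--**--**--
13) *--*--**--**--**--**--*
14) --**-**--**--**--**--**
15) -**--*--**--**--**--**-
16) **--**-**--**--**--**--
17) *--**--*--**--**--**--*
18) --**--**-**--**--**--**
19) -**--**--*--**--**--**-
20) **--**--**-**--**--**--
21) *--**--**--*--**--**--*
22) --**--**--**-**--**--**
23) -**--**--**--*--**--**-
24) **--**--**--**-**--**--
25) *--**--**--**--*--**--*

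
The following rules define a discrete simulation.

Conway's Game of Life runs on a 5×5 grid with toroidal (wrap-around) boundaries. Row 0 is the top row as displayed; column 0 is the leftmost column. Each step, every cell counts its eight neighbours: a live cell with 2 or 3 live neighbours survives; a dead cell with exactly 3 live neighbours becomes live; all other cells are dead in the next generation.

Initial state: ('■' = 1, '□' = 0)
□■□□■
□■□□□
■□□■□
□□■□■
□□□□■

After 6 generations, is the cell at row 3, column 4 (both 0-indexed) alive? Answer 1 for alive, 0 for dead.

gen 0: □■□□■
□■□□□
■□□■□
□□■□■
□□□□■
gen 1: □□□□□
□■■□■
■■■■■
■□□□■
□□□□■
gen 2: ■□□■□
□□□□■
□□□□□
□□■□□
■□□□■
gen 3: ■□□■□
□□□□■
□□□□□
□□□□□
■■□■■
gen 4: □■■■□
□□□□■
□□□□□
■□□□■
■■■■□
gen 5: □□□□□
□□■■□
■□□□■
■□■■■
□□□□□
gen 6: □□□□□
□□□■■
■□□□□
■■□■□
□□□■■

0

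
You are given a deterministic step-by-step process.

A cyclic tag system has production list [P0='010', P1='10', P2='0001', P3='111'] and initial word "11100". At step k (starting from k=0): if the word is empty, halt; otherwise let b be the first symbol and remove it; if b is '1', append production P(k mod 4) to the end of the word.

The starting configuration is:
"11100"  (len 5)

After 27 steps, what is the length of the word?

12

[0] "11100"  (len 5)
[1] "1100010"  (len 7)
[2] "10001010"  (len 8)
[3] "00010100001"  (len 11)
[4] "0010100001"  (len 10)
[5] "010100001"  (len 9)
[6] "10100001"  (len 8)
[7] "01000010001"  (len 11)
[8] "1000010001"  (len 10)
[9] "000010001010"  (len 12)
[10] "00010001010"  (len 11)
[11] "0010001010"  (len 10)
[12] "010001010"  (len 9)
[13] "10001010"  (len 8)
[14] "000101010"  (len 9)
[15] "00101010"  (len 8)
[16] "0101010"  (len 7)
[17] "101010"  (len 6)
[18] "0101010"  (len 7)
[19] "101010"  (len 6)
[20] "01010111"  (len 8)
[21] "1010111"  (len 7)
[22] "01011110"  (len 8)
[23] "1011110"  (len 7)
[24] "011110111"  (len 9)
[25] "11110111"  (len 8)
[26] "111011110"  (len 9)
[27] "110111100001"  (len 12)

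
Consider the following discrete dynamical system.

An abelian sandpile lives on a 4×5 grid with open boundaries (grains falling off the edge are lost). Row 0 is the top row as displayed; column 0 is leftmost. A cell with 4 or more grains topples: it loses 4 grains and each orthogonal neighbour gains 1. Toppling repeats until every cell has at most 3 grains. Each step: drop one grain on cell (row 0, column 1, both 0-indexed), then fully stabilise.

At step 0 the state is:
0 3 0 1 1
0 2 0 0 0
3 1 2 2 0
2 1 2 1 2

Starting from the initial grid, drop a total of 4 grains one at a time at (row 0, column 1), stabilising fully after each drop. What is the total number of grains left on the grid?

k=0  0 3 0 1 1
0 2 0 0 0
3 1 2 2 0
2 1 2 1 2
k=1  1 0 1 1 1
0 3 0 0 0
3 1 2 2 0
2 1 2 1 2
k=2  1 1 1 1 1
0 3 0 0 0
3 1 2 2 0
2 1 2 1 2
k=3  1 2 1 1 1
0 3 0 0 0
3 1 2 2 0
2 1 2 1 2
k=4  1 3 1 1 1
0 3 0 0 0
3 1 2 2 0
2 1 2 1 2

26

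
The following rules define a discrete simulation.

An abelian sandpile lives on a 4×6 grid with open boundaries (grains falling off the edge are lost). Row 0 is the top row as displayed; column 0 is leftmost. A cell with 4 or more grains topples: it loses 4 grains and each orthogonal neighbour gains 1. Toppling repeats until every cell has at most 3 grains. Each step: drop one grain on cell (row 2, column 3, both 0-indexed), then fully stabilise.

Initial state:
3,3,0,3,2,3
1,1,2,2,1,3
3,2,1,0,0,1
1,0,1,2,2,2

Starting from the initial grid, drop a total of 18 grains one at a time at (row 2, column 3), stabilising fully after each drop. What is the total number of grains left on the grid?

44

gen 0: 3,3,0,3,2,3
1,1,2,2,1,3
3,2,1,0,0,1
1,0,1,2,2,2
gen 1: 3,3,0,3,2,3
1,1,2,2,1,3
3,2,1,1,0,1
1,0,1,2,2,2
gen 2: 3,3,0,3,2,3
1,1,2,2,1,3
3,2,1,2,0,1
1,0,1,2,2,2
gen 3: 3,3,0,3,2,3
1,1,2,2,1,3
3,2,1,3,0,1
1,0,1,2,2,2
gen 4: 3,3,0,3,2,3
1,1,2,3,1,3
3,2,2,0,1,1
1,0,1,3,2,2
gen 5: 3,3,0,3,2,3
1,1,2,3,1,3
3,2,2,1,1,1
1,0,1,3,2,2
gen 6: 3,3,0,3,2,3
1,1,2,3,1,3
3,2,2,2,1,1
1,0,1,3,2,2
gen 7: 3,3,0,3,2,3
1,1,2,3,1,3
3,2,2,3,1,1
1,0,1,3,2,2
gen 8: 3,3,1,0,3,3
1,1,3,1,2,3
3,2,3,2,2,1
1,0,2,0,3,2
gen 9: 3,3,1,0,3,3
1,1,3,1,2,3
3,2,3,3,2,1
1,0,2,0,3,2
gen 10: 3,3,2,0,3,3
1,2,0,3,2,3
3,3,1,1,3,1
1,0,3,1,3,2
gen 11: 3,3,2,0,3,3
1,2,0,3,2,3
3,3,1,2,3,1
1,0,3,1,3,2
gen 12: 3,3,2,0,3,3
1,2,0,3,2,3
3,3,1,3,3,1
1,0,3,1,3,2
gen 13: 3,3,2,2,1,1
1,2,1,1,2,1
3,3,2,2,2,3
1,0,3,3,0,3
gen 14: 3,3,2,2,1,1
1,2,1,1,2,1
3,3,2,3,2,3
1,0,3,3,0,3
gen 15: 3,3,2,2,1,1
2,3,2,2,2,1
0,1,1,2,3,3
2,2,1,1,1,3
gen 16: 3,3,2,2,1,1
2,3,2,2,2,1
0,1,1,3,3,3
2,2,1,1,1,3
gen 17: 3,3,2,2,1,1
2,3,2,3,3,2
0,1,2,1,1,1
2,2,1,2,3,0
gen 18: 3,3,2,2,1,1
2,3,2,3,3,2
0,1,2,2,1,1
2,2,1,2,3,0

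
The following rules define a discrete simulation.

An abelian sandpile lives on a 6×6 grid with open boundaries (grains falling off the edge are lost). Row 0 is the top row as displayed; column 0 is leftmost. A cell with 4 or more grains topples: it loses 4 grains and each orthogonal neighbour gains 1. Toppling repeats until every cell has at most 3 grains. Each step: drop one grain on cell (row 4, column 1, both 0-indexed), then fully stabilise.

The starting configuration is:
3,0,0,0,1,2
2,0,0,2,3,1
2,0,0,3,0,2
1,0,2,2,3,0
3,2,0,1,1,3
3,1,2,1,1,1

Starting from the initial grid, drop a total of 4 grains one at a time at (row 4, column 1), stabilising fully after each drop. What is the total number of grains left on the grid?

t=0: 3,0,0,0,1,2
2,0,0,2,3,1
2,0,0,3,0,2
1,0,2,2,3,0
3,2,0,1,1,3
3,1,2,1,1,1
t=1: 3,0,0,0,1,2
2,0,0,2,3,1
2,0,0,3,0,2
1,0,2,2,3,0
3,3,0,1,1,3
3,1,2,1,1,1
t=2: 3,0,0,0,1,2
2,0,0,2,3,1
2,0,0,3,0,2
2,1,2,2,3,0
1,1,1,1,1,3
0,3,2,1,1,1
t=3: 3,0,0,0,1,2
2,0,0,2,3,1
2,0,0,3,0,2
2,1,2,2,3,0
1,2,1,1,1,3
0,3,2,1,1,1
t=4: 3,0,0,0,1,2
2,0,0,2,3,1
2,0,0,3,0,2
2,1,2,2,3,0
1,3,1,1,1,3
0,3,2,1,1,1

49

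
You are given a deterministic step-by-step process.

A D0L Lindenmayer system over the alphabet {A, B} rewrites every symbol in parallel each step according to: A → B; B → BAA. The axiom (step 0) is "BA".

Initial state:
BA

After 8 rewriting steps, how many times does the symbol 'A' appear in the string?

t=0: BA
t=1: BAAB
t=2: BAABBBAA
t=3: BAABBBAABAABAABB
t=4: BAABBBAABAABAABBBAABBBAABBBAABAA
t=5: BAABBBAABAABAABBBAABBBAABBBAABAABAABBBAABAABAABBBAABAABAABBBAABB
t=6: BAABBBAABAABAABBBAABBBAABBBAABAABAABBBAABAABAABBBAABAABAAB…AABAABAABBBAABBBAABBBAABAABAABBBAABBBAABBBAABAABAABBBAABAA  (len 128)
t=7: BAABBBAABAABAABBBAABBBAABBBAABAABAABBBAABAABAABBBAABAABAAB…AABAABAABBBAABAABAABBBAABAABAABBBAABBBAABBBAABAABAABBBAABB  (len 256)
t=8: BAABBBAABAABAABBBAABBBAABBBAABAABAABBBAABAABAABBBAABAABAAB…ABAABAABBBAABAABAABBBAABAABAABBBAABBBAABBBAABAABAABBBAABAA  (len 512)

256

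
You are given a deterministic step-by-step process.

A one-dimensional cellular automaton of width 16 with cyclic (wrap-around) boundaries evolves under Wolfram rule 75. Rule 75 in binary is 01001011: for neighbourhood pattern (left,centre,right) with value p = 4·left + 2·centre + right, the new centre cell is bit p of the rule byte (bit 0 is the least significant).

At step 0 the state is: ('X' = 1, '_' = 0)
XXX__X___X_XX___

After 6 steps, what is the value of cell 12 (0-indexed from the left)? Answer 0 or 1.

0

[0] XXX__X___X_XX___
[1] X_X_X__XX__XX_XX
[2] X_____XXX_XXX_X_
[3] __XXXXX_X_X_X___
[4] XXX___X_______XX
[5] __X_XX__XXXXXXX_
[6] XX__XX_XX_____X_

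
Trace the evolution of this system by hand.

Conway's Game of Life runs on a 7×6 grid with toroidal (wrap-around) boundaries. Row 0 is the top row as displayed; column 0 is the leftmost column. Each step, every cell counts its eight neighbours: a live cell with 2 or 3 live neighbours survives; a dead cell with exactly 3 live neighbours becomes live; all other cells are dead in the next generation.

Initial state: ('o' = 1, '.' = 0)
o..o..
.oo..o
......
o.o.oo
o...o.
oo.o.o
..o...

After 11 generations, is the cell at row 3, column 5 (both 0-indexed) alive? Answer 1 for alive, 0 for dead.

1

gen 0: o..o..
.oo..o
......
o.o.oo
o...o.
oo.o.o
..o...
gen 1: o..o..
ooo...
..ooo.
oo.oo.
..o...
oooooo
..oooo
gen 2: o.....
o...oo
....o.
.o..oo
......
o.....
......
gen 3: o.....
o...o.
...o..
....oo
o....o
......
......
gen 4: .....o
.....o
...o..
o...oo
o...oo
......
......
gen 5: ......
....o.
o.....
o..o..
o...o.
.....o
......
gen 6: ......
......
.....o
oo....
o...o.
.....o
......
gen 7: ......
......
o.....
oo....
oo....
.....o
......
gen 8: ......
......
oo....
.....o
.o...o
o.....
......
gen 9: ......
......
o.....
.o...o
.....o
o.....
......
gen 10: ......
......
o.....
.....o
.....o
......
......
gen 11: ......
......
......
o....o
......
......
......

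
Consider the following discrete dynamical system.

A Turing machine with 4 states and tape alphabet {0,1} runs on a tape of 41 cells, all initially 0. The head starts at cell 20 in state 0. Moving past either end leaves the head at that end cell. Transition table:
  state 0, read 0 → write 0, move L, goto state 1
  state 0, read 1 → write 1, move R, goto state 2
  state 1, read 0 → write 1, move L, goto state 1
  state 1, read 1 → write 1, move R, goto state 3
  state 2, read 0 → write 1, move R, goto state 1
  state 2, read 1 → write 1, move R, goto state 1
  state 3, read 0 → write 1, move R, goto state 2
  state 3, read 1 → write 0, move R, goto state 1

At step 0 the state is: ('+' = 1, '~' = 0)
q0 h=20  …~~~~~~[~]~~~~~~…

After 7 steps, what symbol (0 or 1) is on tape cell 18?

step 0: q0 h=20  …~~~~~~[~]~~~~~~…
step 1: q1 h=19  …~~~~~~[~]~~~~~~…
step 2: q1 h=18  …~~~~~~[~]+~~~~~…
step 3: q1 h=17  …~~~~~~[~]++~~~~…
step 4: q1 h=16  …~~~~~~[~]+++~~~…
step 5: q1 h=15  …~~~~~~[~]++++~~…
step 6: q1 h=14  …~~~~~~[~]+++++~…
step 7: q1 h=13  …~~~~~~[~]++++++…

1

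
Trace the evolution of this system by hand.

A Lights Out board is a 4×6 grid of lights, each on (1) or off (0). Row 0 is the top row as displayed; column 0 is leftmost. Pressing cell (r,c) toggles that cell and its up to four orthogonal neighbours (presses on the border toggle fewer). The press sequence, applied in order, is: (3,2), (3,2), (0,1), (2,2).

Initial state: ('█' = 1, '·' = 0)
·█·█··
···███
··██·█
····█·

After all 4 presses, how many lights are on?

0) ·█·█··
···███
··██·█
····█·
1) ·█·█··
···███
···█·█
·████·
2) ·█·█··
···███
··██·█
····█·
3) █·██··
·█·███
··██·█
····█·
4) █·██··
·█████
·█···█
··█·█·

12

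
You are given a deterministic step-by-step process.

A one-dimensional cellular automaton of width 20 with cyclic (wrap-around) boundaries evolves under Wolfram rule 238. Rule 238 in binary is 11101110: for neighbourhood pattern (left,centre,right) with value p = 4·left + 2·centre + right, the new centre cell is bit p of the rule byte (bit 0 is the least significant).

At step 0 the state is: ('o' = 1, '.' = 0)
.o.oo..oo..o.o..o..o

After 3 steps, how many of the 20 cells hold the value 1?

20

[0] .o.oo..oo..o.o..o..o
[1] ooooo.ooo.oooo.oo.oo
[2] oooooooooooooooooooo
[3] oooooooooooooooooooo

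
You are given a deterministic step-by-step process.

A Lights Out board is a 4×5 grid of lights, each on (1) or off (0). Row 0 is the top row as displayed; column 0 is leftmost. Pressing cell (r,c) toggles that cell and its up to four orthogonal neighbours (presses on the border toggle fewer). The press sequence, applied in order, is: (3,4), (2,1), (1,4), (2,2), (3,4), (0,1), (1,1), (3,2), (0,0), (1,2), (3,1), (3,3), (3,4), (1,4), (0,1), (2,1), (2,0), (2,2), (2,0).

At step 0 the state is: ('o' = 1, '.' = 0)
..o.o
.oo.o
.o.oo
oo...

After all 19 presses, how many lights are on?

10

t=0: ..o.o
.oo.o
.o.oo
oo...
t=1: ..o.o
.oo.o
.o.o.
oo.oo
t=2: ..o.o
..o.o
o.oo.
o..oo
t=3: ..o..
..oo.
o.ooo
o..oo
t=4: ..o..
...o.
oo..o
o.ooo
t=5: ..o..
...o.
oo...
o.o..
t=6: oo...
.o.o.
oo...
o.o..
t=7: o....
o.oo.
o....
o.o..
t=8: o....
o.oo.
o.o..
oo.o.
t=9: .o...
..oo.
o.o..
oo.o.
t=10: .oo..
.o...
o....
oo.o.
t=11: .oo..
.o...
oo...
..oo.
t=12: .oo..
.o...
oo.o.
....o
t=13: .oo..
.o...
oo.oo
...o.
t=14: .oo.o
.o.oo
oo.o.
...o.
t=15: o...o
...oo
oo.o.
...o.
t=16: o...o
.o.oo
..oo.
.o.o.
t=17: o...o
oo.oo
oooo.
oo.o.
t=18: o...o
ooooo
o....
oooo.
t=19: o...o
.oooo
.o...
.ooo.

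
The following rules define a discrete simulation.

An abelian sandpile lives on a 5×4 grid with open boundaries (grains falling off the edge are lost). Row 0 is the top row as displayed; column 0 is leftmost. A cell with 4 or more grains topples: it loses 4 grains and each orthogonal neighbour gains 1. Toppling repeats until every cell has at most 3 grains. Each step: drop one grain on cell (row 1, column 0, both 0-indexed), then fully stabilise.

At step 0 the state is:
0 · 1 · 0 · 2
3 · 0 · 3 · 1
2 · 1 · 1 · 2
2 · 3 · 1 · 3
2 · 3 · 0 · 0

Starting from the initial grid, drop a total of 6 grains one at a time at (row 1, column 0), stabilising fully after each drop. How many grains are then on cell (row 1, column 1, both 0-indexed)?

gen 0: 0 · 1 · 0 · 2
3 · 0 · 3 · 1
2 · 1 · 1 · 2
2 · 3 · 1 · 3
2 · 3 · 0 · 0
gen 1: 1 · 1 · 0 · 2
0 · 1 · 3 · 1
3 · 1 · 1 · 2
2 · 3 · 1 · 3
2 · 3 · 0 · 0
gen 2: 1 · 1 · 0 · 2
1 · 1 · 3 · 1
3 · 1 · 1 · 2
2 · 3 · 1 · 3
2 · 3 · 0 · 0
gen 3: 1 · 1 · 0 · 2
2 · 1 · 3 · 1
3 · 1 · 1 · 2
2 · 3 · 1 · 3
2 · 3 · 0 · 0
gen 4: 1 · 1 · 0 · 2
3 · 1 · 3 · 1
3 · 1 · 1 · 2
2 · 3 · 1 · 3
2 · 3 · 0 · 0
gen 5: 2 · 1 · 0 · 2
1 · 2 · 3 · 1
0 · 2 · 1 · 2
3 · 3 · 1 · 3
2 · 3 · 0 · 0
gen 6: 2 · 1 · 0 · 2
2 · 2 · 3 · 1
0 · 2 · 1 · 2
3 · 3 · 1 · 3
2 · 3 · 0 · 0

2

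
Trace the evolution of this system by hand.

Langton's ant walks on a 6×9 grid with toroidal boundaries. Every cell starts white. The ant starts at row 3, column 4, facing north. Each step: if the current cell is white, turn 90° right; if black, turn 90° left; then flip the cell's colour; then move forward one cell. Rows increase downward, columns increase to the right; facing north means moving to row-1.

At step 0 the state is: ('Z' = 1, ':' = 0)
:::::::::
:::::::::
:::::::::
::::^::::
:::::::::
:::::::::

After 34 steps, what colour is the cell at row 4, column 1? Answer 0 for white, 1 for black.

gen 0: :::::::::
:::::::::
:::::::::
::::^::::
:::::::::
:::::::::
gen 1: :::::::::
:::::::::
:::::::::
::::Z>:::
:::::::::
:::::::::
gen 2: :::::::::
:::::::::
:::::::::
::::ZZ:::
:::::v:::
:::::::::
gen 3: :::::::::
:::::::::
:::::::::
::::ZZ:::
::::<Z:::
:::::::::
gen 4: :::::::::
:::::::::
:::::::::
::::^Z:::
::::ZZ:::
:::::::::
gen 5: :::::::::
:::::::::
:::::::::
:::<:Z:::
::::ZZ:::
:::::::::
gen 6: :::::::::
:::::::::
:::^:::::
:::Z:Z:::
::::ZZ:::
:::::::::
gen 7: :::::::::
:::::::::
:::Z>::::
:::Z:Z:::
::::ZZ:::
:::::::::
gen 8: :::::::::
:::::::::
:::ZZ::::
:::ZvZ:::
::::ZZ:::
:::::::::
gen 9: :::::::::
:::::::::
:::ZZ::::
:::<ZZ:::
::::ZZ:::
:::::::::
gen 10: :::::::::
:::::::::
:::ZZ::::
::::ZZ:::
:::vZZ:::
:::::::::
gen 11: :::::::::
:::::::::
:::ZZ::::
::::ZZ:::
::<ZZZ:::
:::::::::
gen 12: :::::::::
:::::::::
:::ZZ::::
::^:ZZ:::
::ZZZZ:::
:::::::::
gen 13: :::::::::
:::::::::
:::ZZ::::
::Z>ZZ:::
::ZZZZ:::
:::::::::
gen 14: :::::::::
:::::::::
:::ZZ::::
::ZZZZ:::
::ZvZZ:::
:::::::::
gen 15: :::::::::
:::::::::
:::ZZ::::
::ZZZZ:::
::Z:>Z:::
:::::::::
gen 16: :::::::::
:::::::::
:::ZZ::::
::ZZ^Z:::
::Z::Z:::
:::::::::
gen 17: :::::::::
:::::::::
:::ZZ::::
::Z<:Z:::
::Z::Z:::
:::::::::
gen 18: :::::::::
:::::::::
:::ZZ::::
::Z::Z:::
::Zv:Z:::
:::::::::
gen 19: :::::::::
:::::::::
:::ZZ::::
::Z::Z:::
::<Z:Z:::
:::::::::
gen 20: :::::::::
:::::::::
:::ZZ::::
::Z::Z:::
:::Z:Z:::
::v::::::
gen 21: :::::::::
:::::::::
:::ZZ::::
::Z::Z:::
:::Z:Z:::
:<Z::::::
gen 22: :::::::::
:::::::::
:::ZZ::::
::Z::Z:::
:^:Z:Z:::
:ZZ::::::
gen 23: :::::::::
:::::::::
:::ZZ::::
::Z::Z:::
:Z>Z:Z:::
:ZZ::::::
gen 24: :::::::::
:::::::::
:::ZZ::::
::Z::Z:::
:ZZZ:Z:::
:Zv::::::
gen 25: :::::::::
:::::::::
:::ZZ::::
::Z::Z:::
:ZZZ:Z:::
:Z:>:::::
gen 26: :::v:::::
:::::::::
:::ZZ::::
::Z::Z:::
:ZZZ:Z:::
:Z:Z:::::
gen 27: ::<Z:::::
:::::::::
:::ZZ::::
::Z::Z:::
:ZZZ:Z:::
:Z:Z:::::
gen 28: ::ZZ:::::
:::::::::
:::ZZ::::
::Z::Z:::
:ZZZ:Z:::
:Z^Z:::::
gen 29: ::ZZ:::::
:::::::::
:::ZZ::::
::Z::Z:::
:ZZZ:Z:::
:ZZ>:::::
gen 30: ::ZZ:::::
:::::::::
:::ZZ::::
::Z::Z:::
:ZZ^:Z:::
:ZZ::::::
gen 31: ::ZZ:::::
:::::::::
:::ZZ::::
::Z::Z:::
:Z<::Z:::
:ZZ::::::
gen 32: ::ZZ:::::
:::::::::
:::ZZ::::
::Z::Z:::
:Z:::Z:::
:Zv::::::
gen 33: ::ZZ:::::
:::::::::
:::ZZ::::
::Z::Z:::
:Z:::Z:::
:Z:>:::::
gen 34: ::Zv:::::
:::::::::
:::ZZ::::
::Z::Z:::
:Z:::Z:::
:Z:Z:::::

1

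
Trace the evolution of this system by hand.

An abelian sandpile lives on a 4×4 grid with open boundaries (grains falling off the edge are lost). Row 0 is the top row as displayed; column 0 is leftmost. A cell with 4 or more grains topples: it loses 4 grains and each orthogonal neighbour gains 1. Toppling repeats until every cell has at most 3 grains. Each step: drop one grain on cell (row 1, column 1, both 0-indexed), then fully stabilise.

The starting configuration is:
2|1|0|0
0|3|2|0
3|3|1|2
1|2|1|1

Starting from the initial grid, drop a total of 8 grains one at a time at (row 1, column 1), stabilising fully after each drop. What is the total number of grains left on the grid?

t=0: 2|1|0|0
0|3|2|0
3|3|1|2
1|2|1|1
t=1: 2|2|0|0
2|1|3|0
0|1|2|2
2|3|1|1
t=2: 2|2|0|0
2|2|3|0
0|1|2|2
2|3|1|1
t=3: 2|2|0|0
2|3|3|0
0|1|2|2
2|3|1|1
t=4: 2|3|1|0
3|1|0|1
0|2|3|2
2|3|1|1
t=5: 2|3|1|0
3|2|0|1
0|2|3|2
2|3|1|1
t=6: 2|3|1|0
3|3|0|1
0|2|3|2
2|3|1|1
t=7: 0|1|2|0
1|2|1|1
1|3|3|2
2|3|1|1
t=8: 0|1|2|0
1|3|1|1
1|3|3|2
2|3|1|1

25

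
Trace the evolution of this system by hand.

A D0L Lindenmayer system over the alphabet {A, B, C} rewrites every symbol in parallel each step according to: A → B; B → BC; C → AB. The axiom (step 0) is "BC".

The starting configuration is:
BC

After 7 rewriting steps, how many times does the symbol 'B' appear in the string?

81

step 0: BC
step 1: BCAB
step 2: BCABBBC
step 3: BCABBBCBCBCAB
step 4: BCABBBCBCBCABBCABBCABBBC
step 5: BCABBBCBCBCABBCABBCABBBCBCABBBCBCABBBCBCBCAB
step 6: BCABBBCBCBCABBCABBCABBBCBCABBBCBCABBBCBCBCABBCABBBCBCBCABBCABBBCBCBCABBCABBCABBBC
step 7: BCABBBCBCBCABBCABBCABBBCBCABBBCBCABBBCBCBCABBCABBBCBCBCABB…CABBCABBCABBBCBCABBBCBCBCABBCABBCABBBCBCABBBCBCABBBCBCBCAB  (len 149)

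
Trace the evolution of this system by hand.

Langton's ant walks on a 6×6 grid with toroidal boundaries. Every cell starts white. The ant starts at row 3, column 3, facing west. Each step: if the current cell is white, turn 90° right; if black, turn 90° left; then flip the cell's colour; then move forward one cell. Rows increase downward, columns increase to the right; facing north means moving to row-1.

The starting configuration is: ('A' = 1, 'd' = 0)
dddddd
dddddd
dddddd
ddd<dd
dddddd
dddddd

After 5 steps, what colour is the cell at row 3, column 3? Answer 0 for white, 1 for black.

0

t=0: dddddd
dddddd
dddddd
ddd<dd
dddddd
dddddd
t=1: dddddd
dddddd
ddd^dd
dddAdd
dddddd
dddddd
t=2: dddddd
dddddd
dddA>d
dddAdd
dddddd
dddddd
t=3: dddddd
dddddd
dddAAd
dddAvd
dddddd
dddddd
t=4: dddddd
dddddd
dddAAd
ddd<Ad
dddddd
dddddd
t=5: dddddd
dddddd
dddAAd
ddddAd
dddvdd
dddddd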